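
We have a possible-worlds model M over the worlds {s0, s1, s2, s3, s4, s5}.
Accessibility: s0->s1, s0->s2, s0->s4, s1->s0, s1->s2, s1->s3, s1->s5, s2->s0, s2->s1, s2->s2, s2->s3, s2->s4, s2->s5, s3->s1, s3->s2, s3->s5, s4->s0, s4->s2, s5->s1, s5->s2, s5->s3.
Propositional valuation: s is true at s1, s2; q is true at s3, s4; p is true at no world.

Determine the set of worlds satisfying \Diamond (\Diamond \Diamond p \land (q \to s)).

none

Recall that \Diamond ψ holds at a world iff ψ holds at some accessible world.
Let φ = \Diamond (\Diamond \Diamond p \land (q \to s)). Evaluate φ at each world:
  s0 (successors {s1, s2, s4}): φ is false.
  s1 (successors {s0, s2, s3, s5}): φ is false.
  s2 (successors {s0, s1, s2, s3, s4, s5}): φ is false.
  s3 (successors {s1, s2, s5}): φ is false.
  s4 (successors {s0, s2}): φ is false.
  s5 (successors {s1, s2, s3}): φ is false.
For instance, at s0:
  At s0: \Diamond (\Diamond \Diamond p \land (q \to s)) requires \Diamond \Diamond p \land (q \to s) at some successor in {s1, s2, s4}.
    At s1: \Diamond \Diamond p \land (q \to s) is false.
    At s2: \Diamond \Diamond p \land (q \to s) is false.
    At s4: \Diamond \Diamond p \land (q \to s) is false.
  So \Diamond (\Diamond \Diamond p \land (q \to s)) is false at s0.
Satisfying worlds: none.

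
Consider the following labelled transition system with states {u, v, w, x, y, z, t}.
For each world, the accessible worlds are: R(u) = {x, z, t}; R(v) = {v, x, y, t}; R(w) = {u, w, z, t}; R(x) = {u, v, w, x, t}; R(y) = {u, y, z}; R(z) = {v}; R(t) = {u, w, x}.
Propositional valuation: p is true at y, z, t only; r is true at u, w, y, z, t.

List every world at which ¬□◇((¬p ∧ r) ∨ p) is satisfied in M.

u, w, y

Let φ = ¬□◇((¬p ∧ r) ∨ p). Evaluate φ at each world:
  u (successors {x, z, t}): φ is true.
  v (successors {v, x, y, t}): φ is false.
  w (successors {u, w, z, t}): φ is true.
  x (successors {u, v, w, x, t}): φ is false.
  y (successors {u, y, z}): φ is true.
  z (successors {v}): φ is false.
  t (successors {u, w, x}): φ is false.
For instance, at y:
  At y: □◇((¬p ∧ r) ∨ p) is false, so ¬□◇((¬p ∧ r) ∨ p) is true.
    At y: □◇((¬p ∧ r) ∨ p) requires ◇((¬p ∧ r) ∨ p) at every successor {u, y, z}.
      ◇((¬p ∧ r) ∨ p) fails at z, so □◇((¬p ∧ r) ∨ p) is false at y.
Satisfying worlds: {u, w, y}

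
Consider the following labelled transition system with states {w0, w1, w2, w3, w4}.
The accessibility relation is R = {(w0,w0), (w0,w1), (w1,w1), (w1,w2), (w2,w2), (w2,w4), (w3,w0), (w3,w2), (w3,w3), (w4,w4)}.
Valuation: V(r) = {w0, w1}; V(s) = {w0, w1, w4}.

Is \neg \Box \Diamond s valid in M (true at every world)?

No

Let φ = \neg \Box \Diamond s. Evaluate φ at each world:
  w0 (successors {w0, w1}): φ is false.
  w1 (successors {w1, w2}): φ is false.
  w2 (successors {w2, w4}): φ is false.
  w3 (successors {w0, w2, w3}): φ is false.
  w4 (successors {w4}): φ is false.
Detail at w0 (counterexample):
  At w0: \Box \Diamond s is true, so \neg \Box \Diamond s is false.
    At w0: \Box \Diamond s requires \Diamond s at every successor {w0, w1}.
      At w0: \Diamond s is true.
      At w1: \Diamond s is true.
    So \Box \Diamond s is true at w0.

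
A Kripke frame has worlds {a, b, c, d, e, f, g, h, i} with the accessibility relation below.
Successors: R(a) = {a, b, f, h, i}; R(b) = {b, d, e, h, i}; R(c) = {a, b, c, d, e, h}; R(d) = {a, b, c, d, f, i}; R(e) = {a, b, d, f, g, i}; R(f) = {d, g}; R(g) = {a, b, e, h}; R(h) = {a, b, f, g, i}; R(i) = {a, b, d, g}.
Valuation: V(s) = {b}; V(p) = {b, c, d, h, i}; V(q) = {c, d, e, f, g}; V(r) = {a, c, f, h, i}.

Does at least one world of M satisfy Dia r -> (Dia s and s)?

Yes

Let φ = Dia r -> (Dia s and s). Evaluate φ at each world:
  a (successors {a, b, f, h, i}): φ is false.
  b (successors {b, d, e, h, i}): φ is true.
  c (successors {a, b, c, d, e, h}): φ is false.
  d (successors {a, b, c, d, f, i}): φ is false.
  e (successors {a, b, d, f, g, i}): φ is false.
  f (successors {d, g}): φ is true.
  g (successors {a, b, e, h}): φ is false.
  h (successors {a, b, f, g, i}): φ is false.
  i (successors {a, b, d, g}): φ is false.
Detail at b (witness):
  At b: Dia r is true, Dia s and s is true, so Dia r -> (Dia s and s) is true.
    At b: Dia r requires r at some successor in {b, d, e, h, i}.
      r holds at h, so Dia r is true at b.
    At b: Dia s is true, s is true, so Dia s and s is true.
      At b: Dia s requires s at some successor in {b, d, e, h, i}.
        s holds at b, so Dia s is true at b.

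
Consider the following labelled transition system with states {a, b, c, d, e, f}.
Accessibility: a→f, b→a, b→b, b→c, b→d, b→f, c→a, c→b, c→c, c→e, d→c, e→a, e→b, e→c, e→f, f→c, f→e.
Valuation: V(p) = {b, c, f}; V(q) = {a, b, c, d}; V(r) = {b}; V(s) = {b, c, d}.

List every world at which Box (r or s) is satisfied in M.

Let φ = Box (r or s). Evaluate φ at each world:
  a (successors {f}): φ is false.
  b (successors {a, b, c, d, f}): φ is false.
  c (successors {a, b, c, e}): φ is false.
  d (successors {c}): φ is true.
  e (successors {a, b, c, f}): φ is false.
  f (successors {c, e}): φ is false.
For instance, at b:
  At b: Box (r or s) requires r or s at every successor {a, b, c, d, f}.
    r or s fails at a, so Box (r or s) is false at b.
Satisfying worlds: {d}

d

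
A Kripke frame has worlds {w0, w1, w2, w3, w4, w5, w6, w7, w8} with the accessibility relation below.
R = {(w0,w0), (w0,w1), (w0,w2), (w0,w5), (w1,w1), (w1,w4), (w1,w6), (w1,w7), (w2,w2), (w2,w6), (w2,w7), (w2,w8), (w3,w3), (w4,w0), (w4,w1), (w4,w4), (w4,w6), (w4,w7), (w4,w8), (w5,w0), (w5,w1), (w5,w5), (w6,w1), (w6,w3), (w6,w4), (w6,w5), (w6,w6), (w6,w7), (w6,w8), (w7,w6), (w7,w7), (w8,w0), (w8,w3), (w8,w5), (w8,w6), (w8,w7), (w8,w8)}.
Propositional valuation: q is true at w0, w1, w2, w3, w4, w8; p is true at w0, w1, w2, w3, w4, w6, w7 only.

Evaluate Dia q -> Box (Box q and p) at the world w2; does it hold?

No

At w2: Dia q is true, Box (Box q and p) is false, so Dia q -> Box (Box q and p) is false.
  At w2: Dia q requires q at some successor in {w2, w6, w7, w8}.
    q holds at w2, so Dia q is true at w2.
  At w2: Box (Box q and p) requires Box q and p at every successor {w2, w6, w7, w8}.
    Box q and p fails at w2, so Box (Box q and p) is false at w2.
      At w2: Box q is false, p is true, so Box q and p is false.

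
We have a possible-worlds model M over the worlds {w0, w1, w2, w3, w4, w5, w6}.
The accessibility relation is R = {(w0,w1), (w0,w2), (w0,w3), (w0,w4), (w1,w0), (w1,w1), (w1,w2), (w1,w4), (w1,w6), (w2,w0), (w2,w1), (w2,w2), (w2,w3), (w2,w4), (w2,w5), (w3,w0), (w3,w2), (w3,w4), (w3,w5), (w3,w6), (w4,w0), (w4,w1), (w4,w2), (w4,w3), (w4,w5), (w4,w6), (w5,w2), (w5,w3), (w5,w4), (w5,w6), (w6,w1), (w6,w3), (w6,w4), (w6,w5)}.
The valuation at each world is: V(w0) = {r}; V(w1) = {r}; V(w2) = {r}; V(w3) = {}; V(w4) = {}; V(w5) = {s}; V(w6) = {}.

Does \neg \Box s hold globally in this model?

Yes

Recall that \Box ψ holds at a world iff ψ holds at every accessible world, and \Diamond ψ holds iff ψ holds at some accessible world.
Let φ = \neg \Box s. Evaluate φ at each world:
  w0 (successors {w1, w2, w3, w4}): φ is true.
  w1 (successors {w0, w1, w2, w4, w6}): φ is true.
  w2 (successors {w0, w1, w2, w3, w4, w5}): φ is true.
  w3 (successors {w0, w2, w4, w5, w6}): φ is true.
  w4 (successors {w0, w1, w2, w3, w5, w6}): φ is true.
  w5 (successors {w2, w3, w4, w6}): φ is true.
  w6 (successors {w1, w3, w4, w5}): φ is true.
For instance, at w4:
  At w4: \Box s is false, so \neg \Box s is true.
    At w4: \Box s requires s at every successor {w0, w1, w2, w3, w5, w6}.
      s fails at w0, so \Box s is false at w4.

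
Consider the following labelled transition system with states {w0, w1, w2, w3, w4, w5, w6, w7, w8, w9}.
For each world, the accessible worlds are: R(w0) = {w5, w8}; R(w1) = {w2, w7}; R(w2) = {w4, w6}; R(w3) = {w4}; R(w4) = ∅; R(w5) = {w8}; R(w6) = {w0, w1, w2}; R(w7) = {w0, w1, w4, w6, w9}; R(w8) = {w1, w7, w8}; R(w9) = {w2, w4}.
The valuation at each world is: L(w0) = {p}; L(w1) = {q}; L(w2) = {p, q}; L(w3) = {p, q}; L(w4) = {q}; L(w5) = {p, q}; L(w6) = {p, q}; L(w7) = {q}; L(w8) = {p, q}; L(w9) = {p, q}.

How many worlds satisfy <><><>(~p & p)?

0

Let φ = <><><>(~p & p). Evaluate φ at each world:
  w0 (successors {w5, w8}): φ is false.
  w1 (successors {w2, w7}): φ is false.
  w2 (successors {w4, w6}): φ is false.
  w3 (successors {w4}): φ is false.
  w4 (successors ∅): φ is false.
  w5 (successors {w8}): φ is false.
  w6 (successors {w0, w1, w2}): φ is false.
  w7 (successors {w0, w1, w4, w6, w9}): φ is false.
  w8 (successors {w1, w7, w8}): φ is false.
  w9 (successors {w2, w4}): φ is false.
For instance, at w1:
  At w1: <><><>(~p & p) requires <><>(~p & p) at some successor in {w2, w7}.
    At w2: <><>(~p & p) is false.
    At w7: <><>(~p & p) is false.
  So <><><>(~p & p) is false at w1.
Satisfying worlds: none.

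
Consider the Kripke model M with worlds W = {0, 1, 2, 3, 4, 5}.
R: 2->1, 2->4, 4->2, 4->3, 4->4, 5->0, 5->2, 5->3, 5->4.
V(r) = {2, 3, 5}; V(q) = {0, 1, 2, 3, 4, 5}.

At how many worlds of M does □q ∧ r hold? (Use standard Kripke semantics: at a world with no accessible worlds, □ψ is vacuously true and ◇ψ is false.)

Let φ = □q ∧ r. Evaluate φ at each world:
  0 (successors ∅): φ is false.
  1 (successors ∅): φ is false.
  2 (successors {1, 4}): φ is true.
  3 (successors ∅): φ is true.
  4 (successors {2, 3, 4}): φ is false.
  5 (successors {0, 2, 3, 4}): φ is true.
For instance, at 5:
  At 5: □q is true, r is true, so □q ∧ r is true.
    At 5: □q requires q at every successor {0, 2, 3, 4}.
      At 0: q is true.
      At 2: q is true.
      At 3: q is true.
      At 4: q is true.
    So □q is true at 5.
Satisfying worlds: {2, 3, 5}

3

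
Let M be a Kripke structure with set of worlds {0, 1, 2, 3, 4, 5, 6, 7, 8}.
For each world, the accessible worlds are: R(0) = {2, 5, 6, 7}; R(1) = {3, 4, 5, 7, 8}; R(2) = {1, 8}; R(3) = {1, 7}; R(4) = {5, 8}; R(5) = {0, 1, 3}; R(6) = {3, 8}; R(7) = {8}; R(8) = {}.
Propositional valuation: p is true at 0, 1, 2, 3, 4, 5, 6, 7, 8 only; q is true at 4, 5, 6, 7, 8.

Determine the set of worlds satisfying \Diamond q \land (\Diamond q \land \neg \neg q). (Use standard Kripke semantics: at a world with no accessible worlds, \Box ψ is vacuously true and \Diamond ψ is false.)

4, 6, 7

Let φ = \Diamond q \land (\Diamond q \land \neg \neg q). Evaluate φ at each world:
  0 (successors {2, 5, 6, 7}): φ is false.
  1 (successors {3, 4, 5, 7, 8}): φ is false.
  2 (successors {1, 8}): φ is false.
  3 (successors {1, 7}): φ is false.
  4 (successors {5, 8}): φ is true.
  5 (successors {0, 1, 3}): φ is false.
  6 (successors {3, 8}): φ is true.
  7 (successors {8}): φ is true.
  8 (successors ∅): φ is false.
For instance, at 2:
  At 2: \Diamond q is true, \Diamond q \land \neg \neg q is false, so \Diamond q \land (\Diamond q \land \neg \neg q) is false.
    At 2: \Diamond q requires q at some successor in {1, 8}.
      q holds at 8, so \Diamond q is true at 2.
    At 2: \Diamond q is true, \neg \neg q is false, so \Diamond q \land \neg \neg q is false.
      At 2: \Diamond q requires q at some successor in {1, 8}.
        q holds at 8, so \Diamond q is true at 2.
Satisfying worlds: {4, 6, 7}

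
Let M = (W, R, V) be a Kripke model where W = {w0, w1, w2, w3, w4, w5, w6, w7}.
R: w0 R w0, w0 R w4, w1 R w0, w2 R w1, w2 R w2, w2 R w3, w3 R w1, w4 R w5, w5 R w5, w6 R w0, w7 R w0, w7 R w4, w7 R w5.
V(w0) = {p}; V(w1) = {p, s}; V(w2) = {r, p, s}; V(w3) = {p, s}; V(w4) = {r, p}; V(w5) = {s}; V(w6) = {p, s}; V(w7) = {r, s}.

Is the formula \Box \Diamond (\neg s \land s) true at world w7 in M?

Recall that \Box ψ holds at a world iff ψ holds at every accessible world, and \Diamond ψ holds iff ψ holds at some accessible world.
At w7: \Box \Diamond (\neg s \land s) requires \Diamond (\neg s \land s) at every successor {w0, w4, w5}.
  \Diamond (\neg s \land s) fails at w0, so \Box \Diamond (\neg s \land s) is false at w7.
    At w0: \Diamond (\neg s \land s) requires \neg s \land s at some successor in {w0, w4}.
      At w0: \neg s \land s is false.
      At w4: \neg s \land s is false.
    So \Diamond (\neg s \land s) is false at w0.

No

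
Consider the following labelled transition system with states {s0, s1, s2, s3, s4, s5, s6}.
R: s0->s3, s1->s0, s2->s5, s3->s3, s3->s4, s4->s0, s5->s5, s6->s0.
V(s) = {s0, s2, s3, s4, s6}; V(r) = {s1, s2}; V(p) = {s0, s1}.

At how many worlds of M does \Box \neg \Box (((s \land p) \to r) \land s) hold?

2

Recall that \Box ψ holds at a world iff ψ holds at every accessible world, and \Diamond ψ holds iff ψ holds at some accessible world.
Let φ = \Box \neg \Box (((s \land p) \to r) \land s). Evaluate φ at each world:
  s0 (successors {s3}): φ is false.
  s1 (successors {s0}): φ is false.
  s2 (successors {s5}): φ is true.
  s3 (successors {s3, s4}): φ is false.
  s4 (successors {s0}): φ is false.
  s5 (successors {s5}): φ is true.
  s6 (successors {s0}): φ is false.
For instance, at s0:
  At s0: \Box \neg \Box (((s \land p) \to r) \land s) requires \neg \Box (((s \land p) \to r) \land s) at every successor {s3}.
    \neg \Box (((s \land p) \to r) \land s) fails at s3, so \Box \neg \Box (((s \land p) \to r) \land s) is false at s0.
      At s3: \Box (((s \land p) \to r) \land s) is true, so \neg \Box (((s \land p) \to r) \land s) is false.
Satisfying worlds: {s2, s5}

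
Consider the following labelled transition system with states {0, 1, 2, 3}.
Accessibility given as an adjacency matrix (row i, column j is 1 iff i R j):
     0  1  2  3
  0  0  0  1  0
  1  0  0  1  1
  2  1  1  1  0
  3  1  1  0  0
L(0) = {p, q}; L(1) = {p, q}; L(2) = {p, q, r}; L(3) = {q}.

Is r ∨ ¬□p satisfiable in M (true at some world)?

Let φ = r ∨ ¬□p. Evaluate φ at each world:
  0 (successors {2}): φ is false.
  1 (successors {2, 3}): φ is true.
  2 (successors {0, 1, 2}): φ is true.
  3 (successors {0, 1}): φ is false.
Detail at 1 (witness):
  At 1: r is false, ¬□p is true, so r ∨ ¬□p is true.
    At 1: □p is false, so ¬□p is true.
      At 1: □p requires p at every successor {2, 3}.
        p fails at 3, so □p is false at 1.

Yes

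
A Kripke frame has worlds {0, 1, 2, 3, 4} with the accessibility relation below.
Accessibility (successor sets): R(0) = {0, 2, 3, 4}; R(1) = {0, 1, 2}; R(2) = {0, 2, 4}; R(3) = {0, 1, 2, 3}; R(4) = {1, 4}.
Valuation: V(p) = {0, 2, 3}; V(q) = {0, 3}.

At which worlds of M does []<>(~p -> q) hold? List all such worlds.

1, 3

Recall that []ψ holds at a world iff ψ holds at every accessible world, and <>ψ holds iff ψ holds at some accessible world.
Let φ = []<>(~p -> q). Evaluate φ at each world:
  0 (successors {0, 2, 3, 4}): φ is false.
  1 (successors {0, 1, 2}): φ is true.
  2 (successors {0, 2, 4}): φ is false.
  3 (successors {0, 1, 2, 3}): φ is true.
  4 (successors {1, 4}): φ is false.
For instance, at 0:
  At 0: []<>(~p -> q) requires <>(~p -> q) at every successor {0, 2, 3, 4}.
    <>(~p -> q) fails at 4, so []<>(~p -> q) is false at 0.
      At 4: <>(~p -> q) requires ~p -> q at some successor in {1, 4}.
        At 1: ~p -> q is false.
        At 4: ~p -> q is false.
      So <>(~p -> q) is false at 4.
Satisfying worlds: {1, 3}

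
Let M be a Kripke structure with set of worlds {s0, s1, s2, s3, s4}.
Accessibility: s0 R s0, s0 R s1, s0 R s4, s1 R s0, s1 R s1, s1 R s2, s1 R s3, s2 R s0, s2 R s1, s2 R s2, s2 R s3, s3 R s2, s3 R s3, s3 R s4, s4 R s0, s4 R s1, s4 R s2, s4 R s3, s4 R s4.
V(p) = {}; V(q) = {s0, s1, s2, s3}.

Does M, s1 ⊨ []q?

At s1: []q requires q at every successor {s0, s1, s2, s3}.
  At s0: q is true.
  At s1: q is true.
  At s2: q is true.
  At s3: q is true.
So []q is true at s1.

Yes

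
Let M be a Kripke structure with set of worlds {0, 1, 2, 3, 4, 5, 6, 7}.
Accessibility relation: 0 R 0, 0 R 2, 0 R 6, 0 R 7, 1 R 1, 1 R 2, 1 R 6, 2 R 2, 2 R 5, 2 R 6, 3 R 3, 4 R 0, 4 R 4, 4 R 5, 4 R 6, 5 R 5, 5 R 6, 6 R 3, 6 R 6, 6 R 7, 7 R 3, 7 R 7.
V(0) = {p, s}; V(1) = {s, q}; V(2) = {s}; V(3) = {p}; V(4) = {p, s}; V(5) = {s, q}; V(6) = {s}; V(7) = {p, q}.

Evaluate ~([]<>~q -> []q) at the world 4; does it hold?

Yes

At 4: []<>~q -> []q is false, so ~([]<>~q -> []q) is true.
  At 4: []<>~q is true, []q is false, so []<>~q -> []q is false.
    At 4: []<>~q requires <>~q at every successor {0, 4, 5, 6}.
      At 0: <>~q is true.
      At 4: <>~q is true.
      At 5: <>~q is true.
      At 6: <>~q is true.
    So []<>~q is true at 4.
    At 4: []q requires q at every successor {0, 4, 5, 6}.
      q fails at 0, so []q is false at 4.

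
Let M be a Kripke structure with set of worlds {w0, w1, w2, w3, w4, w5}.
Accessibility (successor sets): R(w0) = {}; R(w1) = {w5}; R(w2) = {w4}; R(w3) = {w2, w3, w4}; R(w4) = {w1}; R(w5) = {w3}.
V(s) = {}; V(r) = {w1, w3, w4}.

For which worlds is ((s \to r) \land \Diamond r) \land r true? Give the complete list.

w3, w4

Let φ = ((s \to r) \land \Diamond r) \land r. Evaluate φ at each world:
  w0 (successors ∅): φ is false.
  w1 (successors {w5}): φ is false.
  w2 (successors {w4}): φ is false.
  w3 (successors {w2, w3, w4}): φ is true.
  w4 (successors {w1}): φ is true.
  w5 (successors {w3}): φ is false.
For instance, at w2:
  At w2: (s \to r) \land \Diamond r is true, r is false, so ((s \to r) \land \Diamond r) \land r is false.
    At w2: s \to r is true, \Diamond r is true, so (s \to r) \land \Diamond r is true.
      At w2: \Diamond r requires r at some successor in {w4}.
        r holds at w4, so \Diamond r is true at w2.
Satisfying worlds: {w3, w4}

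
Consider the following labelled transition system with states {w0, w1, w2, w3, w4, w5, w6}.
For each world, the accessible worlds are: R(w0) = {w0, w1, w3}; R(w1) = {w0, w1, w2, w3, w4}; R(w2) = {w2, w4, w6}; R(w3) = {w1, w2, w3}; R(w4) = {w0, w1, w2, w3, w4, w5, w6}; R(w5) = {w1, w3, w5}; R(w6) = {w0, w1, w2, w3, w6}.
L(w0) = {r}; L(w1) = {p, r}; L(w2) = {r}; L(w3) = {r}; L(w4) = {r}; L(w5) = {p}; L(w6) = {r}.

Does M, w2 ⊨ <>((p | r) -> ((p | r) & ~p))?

Yes

Recall that <>ψ holds at a world iff ψ holds at some accessible world.
At w2: <>((p | r) -> ((p | r) & ~p)) requires (p | r) -> ((p | r) & ~p) at some successor in {w2, w4, w6}.
  (p | r) -> ((p | r) & ~p) holds at w2, so <>((p | r) -> ((p | r) & ~p)) is true at w2.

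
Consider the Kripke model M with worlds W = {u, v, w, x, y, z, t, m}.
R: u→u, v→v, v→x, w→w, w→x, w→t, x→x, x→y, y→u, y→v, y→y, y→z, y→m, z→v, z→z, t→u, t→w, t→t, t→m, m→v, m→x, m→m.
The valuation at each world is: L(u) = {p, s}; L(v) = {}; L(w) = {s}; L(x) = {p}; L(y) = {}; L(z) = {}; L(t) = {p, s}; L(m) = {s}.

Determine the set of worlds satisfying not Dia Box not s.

Let φ = not Dia Box not s. Evaluate φ at each world:
  u (successors {u}): φ is true.
  v (successors {v, x}): φ is false.
  w (successors {w, x, t}): φ is false.
  x (successors {x, y}): φ is false.
  y (successors {u, v, y, z, m}): φ is false.
  z (successors {v, z}): φ is false.
  t (successors {u, w, t, m}): φ is true.
  m (successors {v, x, m}): φ is false.
For instance, at y:
  At y: Dia Box not s is true, so not Dia Box not s is false.
    At y: Dia Box not s requires Box not s at some successor in {u, v, y, z, m}.
      Box not s holds at v, so Dia Box not s is true at y.
Satisfying worlds: {u, t}

u, t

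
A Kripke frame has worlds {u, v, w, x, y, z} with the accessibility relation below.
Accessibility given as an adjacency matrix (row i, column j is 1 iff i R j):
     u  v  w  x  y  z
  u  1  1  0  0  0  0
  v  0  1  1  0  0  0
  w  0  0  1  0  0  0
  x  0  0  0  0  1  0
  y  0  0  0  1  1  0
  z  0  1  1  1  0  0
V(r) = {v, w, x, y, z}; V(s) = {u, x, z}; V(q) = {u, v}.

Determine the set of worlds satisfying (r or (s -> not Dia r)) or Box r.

v, w, x, y, z

Let φ = (r or (s -> not Dia r)) or Box r. Evaluate φ at each world:
  u (successors {u, v}): φ is false.
  v (successors {v, w}): φ is true.
  w (successors {w}): φ is true.
  x (successors {y}): φ is true.
  y (successors {x, y}): φ is true.
  z (successors {v, w, x}): φ is true.
For instance, at w:
  At w: r or (s -> not Dia r) is true, Box r is true, so (r or (s -> not Dia r)) or Box r is true.
    At w: r is true, s -> not Dia r is true, so r or (s -> not Dia r) is true.
      At w: s is false, not Dia r is false, so s -> not Dia r is true.
    At w: Box r requires r at every successor {w}.
      At w: r is true.
    So Box r is true at w.
Satisfying worlds: {v, w, x, y, z}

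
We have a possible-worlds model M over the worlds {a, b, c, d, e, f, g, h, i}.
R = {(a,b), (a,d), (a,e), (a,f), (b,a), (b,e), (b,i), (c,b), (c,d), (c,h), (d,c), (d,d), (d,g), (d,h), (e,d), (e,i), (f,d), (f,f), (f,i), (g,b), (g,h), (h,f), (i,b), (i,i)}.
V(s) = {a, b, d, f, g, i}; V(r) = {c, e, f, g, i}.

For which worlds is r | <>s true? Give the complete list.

a, b, c, d, e, f, g, h, i

Let φ = r | <>s. Evaluate φ at each world:
  a (successors {b, d, e, f}): φ is true.
  b (successors {a, e, i}): φ is true.
  c (successors {b, d, h}): φ is true.
  d (successors {c, d, g, h}): φ is true.
  e (successors {d, i}): φ is true.
  f (successors {d, f, i}): φ is true.
  g (successors {b, h}): φ is true.
  h (successors {f}): φ is true.
  i (successors {b, i}): φ is true.
For instance, at b:
  At b: r is false, <>s is true, so r | <>s is true.
    At b: <>s requires s at some successor in {a, e, i}.
      s holds at a, so <>s is true at b.
Satisfying worlds: {a, b, c, d, e, f, g, h, i}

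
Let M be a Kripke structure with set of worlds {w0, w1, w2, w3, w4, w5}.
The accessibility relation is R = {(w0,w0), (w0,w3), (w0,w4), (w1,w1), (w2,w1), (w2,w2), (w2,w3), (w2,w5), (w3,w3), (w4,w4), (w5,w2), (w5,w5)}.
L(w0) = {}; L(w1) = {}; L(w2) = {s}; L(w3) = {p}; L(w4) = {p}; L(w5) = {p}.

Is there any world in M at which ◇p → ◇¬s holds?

Recall that ◇ψ holds at a world iff ψ holds at some accessible world.
Let φ = ◇p → ◇¬s. Evaluate φ at each world:
  w0 (successors {w0, w3, w4}): φ is true.
  w1 (successors {w1}): φ is true.
  w2 (successors {w1, w2, w3, w5}): φ is true.
  w3 (successors {w3}): φ is true.
  w4 (successors {w4}): φ is true.
  w5 (successors {w2, w5}): φ is true.
Detail at w0 (witness):
  At w0: ◇p is true, ◇¬s is true, so ◇p → ◇¬s is true.
    At w0: ◇p requires p at some successor in {w0, w3, w4}.
      p holds at w3, so ◇p is true at w0.
    At w0: ◇¬s requires ¬s at some successor in {w0, w3, w4}.
      ¬s holds at w0, so ◇¬s is true at w0.

Yes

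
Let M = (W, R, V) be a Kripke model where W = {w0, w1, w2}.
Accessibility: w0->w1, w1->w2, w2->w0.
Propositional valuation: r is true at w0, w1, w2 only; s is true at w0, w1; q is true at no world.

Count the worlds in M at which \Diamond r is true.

3

Let φ = \Diamond r. Evaluate φ at each world:
  w0 (successors {w1}): φ is true.
  w1 (successors {w2}): φ is true.
  w2 (successors {w0}): φ is true.
For instance, at w1:
  At w1: \Diamond r requires r at some successor in {w2}.
    r holds at w2, so \Diamond r is true at w1.
Satisfying worlds: {w0, w1, w2}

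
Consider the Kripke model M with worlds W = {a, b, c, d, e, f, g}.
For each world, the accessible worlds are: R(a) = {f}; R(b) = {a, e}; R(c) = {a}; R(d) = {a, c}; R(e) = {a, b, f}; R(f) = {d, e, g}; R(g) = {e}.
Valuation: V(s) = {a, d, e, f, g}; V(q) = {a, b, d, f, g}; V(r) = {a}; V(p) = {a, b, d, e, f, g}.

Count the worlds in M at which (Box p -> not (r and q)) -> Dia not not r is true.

Let φ = (Box p -> not (r and q)) -> Dia not not r. Evaluate φ at each world:
  a (successors {f}): φ is true.
  b (successors {a, e}): φ is true.
  c (successors {a}): φ is true.
  d (successors {a, c}): φ is true.
  e (successors {a, b, f}): φ is true.
  f (successors {d, e, g}): φ is false.
  g (successors {e}): φ is false.
For instance, at e:
  At e: Box p -> not (r and q) is true, Dia not not r is true, so (Box p -> not (r and q)) -> Dia not not r is true.
    At e: Box p is true, not (r and q) is true, so Box p -> not (r and q) is true.
      At e: Box p requires p at every successor {a, b, f}.
        At a: p is true.
        At b: p is true.
        At f: p is true.
      So Box p is true at e.
    At e: Dia not not r requires not not r at some successor in {a, b, f}.
      not not r holds at a, so Dia not not r is true at e.
Satisfying worlds: {a, b, c, d, e}

5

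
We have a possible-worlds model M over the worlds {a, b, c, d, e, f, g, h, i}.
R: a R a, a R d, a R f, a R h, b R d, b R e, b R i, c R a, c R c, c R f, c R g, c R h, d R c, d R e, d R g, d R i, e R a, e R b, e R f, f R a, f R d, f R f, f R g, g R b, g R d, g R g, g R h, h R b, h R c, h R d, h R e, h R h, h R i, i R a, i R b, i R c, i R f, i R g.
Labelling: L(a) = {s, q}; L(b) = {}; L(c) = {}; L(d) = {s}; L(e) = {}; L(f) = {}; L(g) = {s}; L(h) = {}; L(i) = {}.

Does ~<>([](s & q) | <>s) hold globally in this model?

No

Let φ = ~<>([](s & q) | <>s). Evaluate φ at each world:
  a (successors {a, d, f, h}): φ is false.
  b (successors {d, e, i}): φ is false.
  c (successors {a, c, f, g, h}): φ is false.
  d (successors {c, e, g, i}): φ is false.
  e (successors {a, b, f}): φ is false.
  f (successors {a, d, f, g}): φ is false.
  g (successors {b, d, g, h}): φ is false.
  h (successors {b, c, d, e, h, i}): φ is false.
  i (successors {a, b, c, f, g}): φ is false.
Detail at a (counterexample):
  At a: <>([](s & q) | <>s) is true, so ~<>([](s & q) | <>s) is false.
    At a: <>([](s & q) | <>s) requires [](s & q) | <>s at some successor in {a, d, f, h}.
      [](s & q) | <>s holds at a, so <>([](s & q) | <>s) is true at a.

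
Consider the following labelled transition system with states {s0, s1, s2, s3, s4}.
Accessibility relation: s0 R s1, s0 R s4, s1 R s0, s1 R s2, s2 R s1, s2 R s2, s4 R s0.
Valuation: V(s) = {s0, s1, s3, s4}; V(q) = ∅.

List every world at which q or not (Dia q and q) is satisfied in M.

s0, s1, s2, s3, s4

Recall that Dia ψ holds at a world iff ψ holds at some accessible world.
Let φ = q or not (Dia q and q). Evaluate φ at each world:
  s0 (successors {s1, s4}): φ is true.
  s1 (successors {s0, s2}): φ is true.
  s2 (successors {s1, s2}): φ is true.
  s3 (successors ∅): φ is true.
  s4 (successors {s0}): φ is true.
For instance, at s2:
  At s2: q is false, not (Dia q and q) is true, so q or not (Dia q and q) is true.
    At s2: Dia q and q is false, so not (Dia q and q) is true.
      At s2: Dia q is false, q is false, so Dia q and q is false.
Satisfying worlds: {s0, s1, s2, s3, s4}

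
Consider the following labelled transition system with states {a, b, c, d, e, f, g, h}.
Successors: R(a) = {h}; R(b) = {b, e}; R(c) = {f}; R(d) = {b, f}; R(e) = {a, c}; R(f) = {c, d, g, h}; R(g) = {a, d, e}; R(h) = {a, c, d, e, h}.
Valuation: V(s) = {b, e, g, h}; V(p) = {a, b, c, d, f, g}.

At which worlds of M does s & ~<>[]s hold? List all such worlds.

none

Let φ = s & ~<>[]s. Evaluate φ at each world:
  a (successors {h}): φ is false.
  b (successors {b, e}): φ is false.
  c (successors {f}): φ is false.
  d (successors {b, f}): φ is false.
  e (successors {a, c}): φ is false.
  f (successors {c, d, g, h}): φ is false.
  g (successors {a, d, e}): φ is false.
  h (successors {a, c, d, e, h}): φ is false.
For instance, at f:
  At f: s is false, ~<>[]s is true, so s & ~<>[]s is false.
    At f: <>[]s is false, so ~<>[]s is true.
      At f: <>[]s requires []s at some successor in {c, d, g, h}.
        At c: []s is false.
        At d: []s is false.
        At g: []s is false.
        At h: []s is false.
      So <>[]s is false at f.
Satisfying worlds: none.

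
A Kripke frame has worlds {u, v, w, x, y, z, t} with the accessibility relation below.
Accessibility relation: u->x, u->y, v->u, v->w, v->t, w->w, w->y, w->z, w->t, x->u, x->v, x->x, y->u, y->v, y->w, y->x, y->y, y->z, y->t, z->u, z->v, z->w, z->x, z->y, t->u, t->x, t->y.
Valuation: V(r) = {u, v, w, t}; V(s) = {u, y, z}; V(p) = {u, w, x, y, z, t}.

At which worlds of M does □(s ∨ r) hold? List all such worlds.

Let φ = □(s ∨ r). Evaluate φ at each world:
  u (successors {x, y}): φ is false.
  v (successors {u, w, t}): φ is true.
  w (successors {w, y, z, t}): φ is true.
  x (successors {u, v, x}): φ is false.
  y (successors {u, v, w, x, y, z, t}): φ is false.
  z (successors {u, v, w, x, y}): φ is false.
  t (successors {u, x, y}): φ is false.
For instance, at u:
  At u: □(s ∨ r) requires s ∨ r at every successor {x, y}.
    s ∨ r fails at x, so □(s ∨ r) is false at u.
Satisfying worlds: {v, w}

v, w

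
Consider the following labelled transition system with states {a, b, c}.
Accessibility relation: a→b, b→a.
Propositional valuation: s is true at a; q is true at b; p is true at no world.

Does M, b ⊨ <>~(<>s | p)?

Yes

At b: <>~(<>s | p) requires ~(<>s | p) at some successor in {a}.
  ~(<>s | p) holds at a, so <>~(<>s | p) is true at b.
    At a: <>s | p is false, so ~(<>s | p) is true.
      At a: <>s is false, p is false, so <>s | p is false.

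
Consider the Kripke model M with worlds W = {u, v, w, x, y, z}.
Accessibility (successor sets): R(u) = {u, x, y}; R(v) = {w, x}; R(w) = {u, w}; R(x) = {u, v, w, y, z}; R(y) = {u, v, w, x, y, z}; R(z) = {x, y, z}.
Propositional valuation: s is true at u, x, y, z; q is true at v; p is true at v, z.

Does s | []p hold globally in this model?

Let φ = s | []p. Evaluate φ at each world:
  u (successors {u, x, y}): φ is true.
  v (successors {w, x}): φ is false.
  w (successors {u, w}): φ is false.
  x (successors {u, v, w, y, z}): φ is true.
  y (successors {u, v, w, x, y, z}): φ is true.
  z (successors {x, y, z}): φ is true.
Detail at v (counterexample):
  At v: s is false, []p is false, so s | []p is false.
    At v: []p requires p at every successor {w, x}.
      p fails at w, so []p is false at v.

No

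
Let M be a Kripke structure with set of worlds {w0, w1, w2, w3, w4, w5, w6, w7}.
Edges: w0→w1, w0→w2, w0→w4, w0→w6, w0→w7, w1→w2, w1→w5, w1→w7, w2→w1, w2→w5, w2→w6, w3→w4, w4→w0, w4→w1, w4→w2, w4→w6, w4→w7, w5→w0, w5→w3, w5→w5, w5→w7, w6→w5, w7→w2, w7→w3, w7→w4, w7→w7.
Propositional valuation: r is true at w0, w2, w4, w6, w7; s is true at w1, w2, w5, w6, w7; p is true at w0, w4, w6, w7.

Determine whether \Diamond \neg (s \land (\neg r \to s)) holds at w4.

At w4: \Diamond \neg (s \land (\neg r \to s)) requires \neg (s \land (\neg r \to s)) at some successor in {w0, w1, w2, w6, w7}.
  \neg (s \land (\neg r \to s)) holds at w0, so \Diamond \neg (s \land (\neg r \to s)) is true at w4.

Yes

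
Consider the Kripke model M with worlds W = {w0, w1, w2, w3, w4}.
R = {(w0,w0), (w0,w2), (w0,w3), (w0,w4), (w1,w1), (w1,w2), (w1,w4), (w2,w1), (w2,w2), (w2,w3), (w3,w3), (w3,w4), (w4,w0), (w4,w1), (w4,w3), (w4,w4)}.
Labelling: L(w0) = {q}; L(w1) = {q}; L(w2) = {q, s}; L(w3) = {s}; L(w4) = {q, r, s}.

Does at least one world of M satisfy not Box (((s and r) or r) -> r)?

Recall that Box ψ holds at a world iff ψ holds at every accessible world, and Dia ψ holds iff ψ holds at some accessible world.
Let φ = not Box (((s and r) or r) -> r). Evaluate φ at each world:
  w0 (successors {w0, w2, w3, w4}): φ is false.
  w1 (successors {w1, w2, w4}): φ is false.
  w2 (successors {w1, w2, w3}): φ is false.
  w3 (successors {w3, w4}): φ is false.
  w4 (successors {w0, w1, w3, w4}): φ is false.
For instance, at w4:
  At w4: Box (((s and r) or r) -> r) is true, so not Box (((s and r) or r) -> r) is false.
    At w4: Box (((s and r) or r) -> r) requires ((s and r) or r) -> r at every successor {w0, w1, w3, w4}.
      At w0: ((s and r) or r) -> r is true.
      At w1: ((s and r) or r) -> r is true.
      At w3: ((s and r) or r) -> r is true.
      At w4: ((s and r) or r) -> r is true.
    So Box (((s and r) or r) -> r) is true at w4.

No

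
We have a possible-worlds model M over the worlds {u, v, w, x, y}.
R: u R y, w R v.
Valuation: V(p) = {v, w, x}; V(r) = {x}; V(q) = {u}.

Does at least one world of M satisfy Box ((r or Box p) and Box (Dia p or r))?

Yes

Recall that Box ψ holds at a world iff ψ holds at every accessible world, and Dia ψ holds iff ψ holds at some accessible world.
Let φ = Box ((r or Box p) and Box (Dia p or r)). Evaluate φ at each world:
  u (successors {y}): φ is true.
  v (successors ∅): φ is true.
  w (successors {v}): φ is true.
  x (successors ∅): φ is true.
  y (successors ∅): φ is true.
Detail at u (witness):
  At u: Box ((r or Box p) and Box (Dia p or r)) requires (r or Box p) and Box (Dia p or r) at every successor {y}.
      At y: r or Box p is true, Box (Dia p or r) is true, so (r or Box p) and Box (Dia p or r) is true.
  So Box ((r or Box p) and Box (Dia p or r)) is true at u.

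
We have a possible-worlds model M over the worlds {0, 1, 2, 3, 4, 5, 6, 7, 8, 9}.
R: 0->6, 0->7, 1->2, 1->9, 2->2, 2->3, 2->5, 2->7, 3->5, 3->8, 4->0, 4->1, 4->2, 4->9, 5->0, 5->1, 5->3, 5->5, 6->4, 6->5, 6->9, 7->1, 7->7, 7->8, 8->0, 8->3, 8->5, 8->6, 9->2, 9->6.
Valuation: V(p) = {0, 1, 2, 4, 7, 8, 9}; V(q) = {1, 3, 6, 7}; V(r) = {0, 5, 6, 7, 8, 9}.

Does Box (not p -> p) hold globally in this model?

Let φ = Box (not p -> p). Evaluate φ at each world:
  0 (successors {6, 7}): φ is false.
  1 (successors {2, 9}): φ is true.
  2 (successors {2, 3, 5, 7}): φ is false.
  3 (successors {5, 8}): φ is false.
  4 (successors {0, 1, 2, 9}): φ is true.
  5 (successors {0, 1, 3, 5}): φ is false.
  6 (successors {4, 5, 9}): φ is false.
  7 (successors {1, 7, 8}): φ is true.
  8 (successors {0, 3, 5, 6}): φ is false.
  9 (successors {2, 6}): φ is false.
Detail at 0 (counterexample):
  At 0: Box (not p -> p) requires not p -> p at every successor {6, 7}.
    not p -> p fails at 6, so Box (not p -> p) is false at 0.

No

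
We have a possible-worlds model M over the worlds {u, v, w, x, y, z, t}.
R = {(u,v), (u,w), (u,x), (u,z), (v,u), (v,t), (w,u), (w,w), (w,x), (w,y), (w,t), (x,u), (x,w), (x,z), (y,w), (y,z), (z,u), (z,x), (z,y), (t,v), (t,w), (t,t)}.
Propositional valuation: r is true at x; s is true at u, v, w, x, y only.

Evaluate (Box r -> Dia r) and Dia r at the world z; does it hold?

At z: Box r -> Dia r is true, Dia r is true, so (Box r -> Dia r) and Dia r is true.
  At z: Box r is false, Dia r is true, so Box r -> Dia r is true.
    At z: Box r requires r at every successor {u, x, y}.
      r fails at u, so Box r is false at z.
    At z: Dia r requires r at some successor in {u, x, y}.
      r holds at x, so Dia r is true at z.
  At z: Dia r requires r at some successor in {u, x, y}.
    r holds at x, so Dia r is true at z.

Yes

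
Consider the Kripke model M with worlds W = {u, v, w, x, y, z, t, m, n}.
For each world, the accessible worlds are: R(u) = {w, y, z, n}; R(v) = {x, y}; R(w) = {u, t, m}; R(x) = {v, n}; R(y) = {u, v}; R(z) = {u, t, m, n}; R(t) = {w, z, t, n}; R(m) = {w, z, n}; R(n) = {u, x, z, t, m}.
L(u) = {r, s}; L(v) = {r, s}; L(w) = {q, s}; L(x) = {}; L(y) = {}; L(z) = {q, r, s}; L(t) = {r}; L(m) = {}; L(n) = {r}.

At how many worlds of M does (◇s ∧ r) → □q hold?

5

Recall that □ψ holds at a world iff ψ holds at every accessible world, and ◇ψ holds iff ψ holds at some accessible world.
Let φ = (◇s ∧ r) → □q. Evaluate φ at each world:
  u (successors {w, y, z, n}): φ is false.
  v (successors {x, y}): φ is true.
  w (successors {u, t, m}): φ is true.
  x (successors {v, n}): φ is true.
  y (successors {u, v}): φ is true.
  z (successors {u, t, m, n}): φ is false.
  t (successors {w, z, t, n}): φ is false.
  m (successors {w, z, n}): φ is true.
  n (successors {u, x, z, t, m}): φ is false.
For instance, at m:
  At m: ◇s ∧ r is false, □q is false, so (◇s ∧ r) → □q is true.
    At m: ◇s is true, r is false, so ◇s ∧ r is false.
      At m: ◇s requires s at some successor in {w, z, n}.
        s holds at w, so ◇s is true at m.
    At m: □q requires q at every successor {w, z, n}.
      q fails at n, so □q is false at m.
Satisfying worlds: {v, w, x, y, m}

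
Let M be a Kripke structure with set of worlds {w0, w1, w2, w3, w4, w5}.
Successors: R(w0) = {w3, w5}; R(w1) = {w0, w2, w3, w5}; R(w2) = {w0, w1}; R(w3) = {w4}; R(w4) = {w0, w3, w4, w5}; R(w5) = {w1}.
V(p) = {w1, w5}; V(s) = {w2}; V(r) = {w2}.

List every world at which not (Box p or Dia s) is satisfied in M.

Let φ = not (Box p or Dia s). Evaluate φ at each world:
  w0 (successors {w3, w5}): φ is true.
  w1 (successors {w0, w2, w3, w5}): φ is false.
  w2 (successors {w0, w1}): φ is true.
  w3 (successors {w4}): φ is true.
  w4 (successors {w0, w3, w4, w5}): φ is true.
  w5 (successors {w1}): φ is false.
For instance, at w0:
  At w0: Box p or Dia s is false, so not (Box p or Dia s) is true.
    At w0: Box p is false, Dia s is false, so Box p or Dia s is false.
      At w0: Box p requires p at every successor {w3, w5}.
        p fails at w3, so Box p is false at w0.
      At w0: Dia s requires s at some successor in {w3, w5}.
        At w3: s is false.
        At w5: s is false.
      So Dia s is false at w0.
Satisfying worlds: {w0, w2, w3, w4}

w0, w2, w3, w4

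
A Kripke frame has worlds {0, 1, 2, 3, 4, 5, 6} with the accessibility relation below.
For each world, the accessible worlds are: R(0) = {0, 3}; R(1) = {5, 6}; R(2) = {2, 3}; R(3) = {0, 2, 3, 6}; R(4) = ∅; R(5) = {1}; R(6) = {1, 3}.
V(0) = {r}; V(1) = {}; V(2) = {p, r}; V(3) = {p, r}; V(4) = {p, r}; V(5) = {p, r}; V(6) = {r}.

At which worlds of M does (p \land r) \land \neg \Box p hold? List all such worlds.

Recall that \Box ψ holds at a world iff ψ holds at every accessible world, and \Diamond ψ holds iff ψ holds at some accessible world.
Let φ = (p \land r) \land \neg \Box p. Evaluate φ at each world:
  0 (successors {0, 3}): φ is false.
  1 (successors {5, 6}): φ is false.
  2 (successors {2, 3}): φ is false.
  3 (successors {0, 2, 3, 6}): φ is true.
  4 (successors ∅): φ is false.
  5 (successors {1}): φ is true.
  6 (successors {1, 3}): φ is false.
For instance, at 6:
  At 6: p \land r is false, \neg \Box p is true, so (p \land r) \land \neg \Box p is false.
    At 6: \Box p is false, so \neg \Box p is true.
      At 6: \Box p requires p at every successor {1, 3}.
        p fails at 1, so \Box p is false at 6.
Satisfying worlds: {3, 5}

3, 5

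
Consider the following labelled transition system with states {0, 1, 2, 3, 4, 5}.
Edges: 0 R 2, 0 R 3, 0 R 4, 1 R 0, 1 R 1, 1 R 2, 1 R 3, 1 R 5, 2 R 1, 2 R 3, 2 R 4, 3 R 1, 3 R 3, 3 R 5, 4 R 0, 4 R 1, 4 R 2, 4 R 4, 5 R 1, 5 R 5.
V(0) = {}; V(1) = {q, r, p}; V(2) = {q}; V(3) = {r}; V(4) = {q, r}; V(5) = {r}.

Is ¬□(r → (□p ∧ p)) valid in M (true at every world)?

Let φ = ¬□(r → (□p ∧ p)). Evaluate φ at each world:
  0 (successors {2, 3, 4}): φ is true.
  1 (successors {0, 1, 2, 3, 5}): φ is true.
  2 (successors {1, 3, 4}): φ is true.
  3 (successors {1, 3, 5}): φ is true.
  4 (successors {0, 1, 2, 4}): φ is true.
  5 (successors {1, 5}): φ is true.
For instance, at 1:
  At 1: □(r → (□p ∧ p)) is false, so ¬□(r → (□p ∧ p)) is true.
    At 1: □(r → (□p ∧ p)) requires r → (□p ∧ p) at every successor {0, 1, 2, 3, 5}.
      r → (□p ∧ p) fails at 1, so □(r → (□p ∧ p)) is false at 1.

Yes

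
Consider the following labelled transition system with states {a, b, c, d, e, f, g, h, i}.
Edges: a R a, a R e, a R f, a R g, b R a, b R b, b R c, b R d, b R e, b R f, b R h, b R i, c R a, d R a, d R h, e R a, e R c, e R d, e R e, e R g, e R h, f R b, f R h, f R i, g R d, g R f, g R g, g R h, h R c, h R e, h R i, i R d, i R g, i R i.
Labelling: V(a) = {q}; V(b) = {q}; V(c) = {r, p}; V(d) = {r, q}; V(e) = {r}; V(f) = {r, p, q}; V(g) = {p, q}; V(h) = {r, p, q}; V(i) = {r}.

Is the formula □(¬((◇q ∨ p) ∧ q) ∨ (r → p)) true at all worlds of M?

Let φ = □(¬((◇q ∨ p) ∧ q) ∨ (r → p)). Evaluate φ at each world:
  a (successors {a, e, f, g}): φ is true.
  b (successors {a, b, c, d, e, f, h, i}): φ is false.
  c (successors {a}): φ is true.
  d (successors {a, h}): φ is true.
  e (successors {a, c, d, e, g, h}): φ is false.
  f (successors {b, h, i}): φ is true.
  g (successors {d, f, g, h}): φ is false.
  h (successors {c, e, i}): φ is true.
  i (successors {d, g, i}): φ is false.
Detail at b (counterexample):
  At b: □(¬((◇q ∨ p) ∧ q) ∨ (r → p)) requires ¬((◇q ∨ p) ∧ q) ∨ (r → p) at every successor {a, b, c, d, e, f, h, i}.
    ¬((◇q ∨ p) ∧ q) ∨ (r → p) fails at d, so □(¬((◇q ∨ p) ∧ q) ∨ (r → p)) is false at b.
      At d: ¬((◇q ∨ p) ∧ q) is false, r → p is false, so ¬((◇q ∨ p) ∧ q) ∨ (r → p) is false.

No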